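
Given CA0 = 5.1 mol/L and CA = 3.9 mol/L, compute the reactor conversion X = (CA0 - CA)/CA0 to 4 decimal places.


X = (CA0 - CA) / CA0
X = (5.1 - 3.9) / 5.1
X = 1.2 / 5.1
X = 0.2353


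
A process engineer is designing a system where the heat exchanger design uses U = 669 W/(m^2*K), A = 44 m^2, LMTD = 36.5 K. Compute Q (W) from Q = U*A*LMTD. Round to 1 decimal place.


Q = U * A * LMTD
Q = 669 * 44 * 36.5
Q = 1074414.0 W


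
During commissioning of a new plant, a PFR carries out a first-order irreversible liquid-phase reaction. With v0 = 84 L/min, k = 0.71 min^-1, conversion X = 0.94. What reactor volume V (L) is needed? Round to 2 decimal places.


V = (v0/k) * ln(1/(1-X))
V = (84/0.71) * ln(1/(1-0.94))
V = 118.309859 * ln(16.666667)
V = 118.309859 * 2.813411
V = 332.85 L


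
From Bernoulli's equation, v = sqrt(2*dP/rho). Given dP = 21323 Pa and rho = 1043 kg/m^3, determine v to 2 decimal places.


v = sqrt(2*dP/rho)
v = sqrt(2*21323/1043)
v = sqrt(40.887824)
v = 6.39 m/s


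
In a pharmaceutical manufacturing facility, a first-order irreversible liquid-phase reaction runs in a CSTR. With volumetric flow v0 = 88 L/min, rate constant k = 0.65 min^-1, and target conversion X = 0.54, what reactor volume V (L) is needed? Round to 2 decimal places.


V = v0 * X / (k * (1 - X))
V = 88 * 0.54 / (0.65 * (1 - 0.54))
V = 47.52 / (0.65 * 0.46)
V = 47.52 / 0.299
V = 158.93 L


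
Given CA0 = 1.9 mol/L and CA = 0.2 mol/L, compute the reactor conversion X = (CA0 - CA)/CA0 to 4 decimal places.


X = (CA0 - CA) / CA0
X = (1.9 - 0.2) / 1.9
X = 1.7 / 1.9
X = 0.8947


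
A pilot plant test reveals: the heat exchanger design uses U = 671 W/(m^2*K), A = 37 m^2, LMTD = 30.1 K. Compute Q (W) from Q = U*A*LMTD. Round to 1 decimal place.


Q = U * A * LMTD
Q = 671 * 37 * 30.1
Q = 747292.7 W


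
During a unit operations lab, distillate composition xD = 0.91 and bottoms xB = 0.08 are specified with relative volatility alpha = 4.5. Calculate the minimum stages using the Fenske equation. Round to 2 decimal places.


N_min = ln((xD*(1-xB))/(xB*(1-xD))) / ln(alpha)
Numerator inside ln: 0.8372 / 0.0072 = 116.277778
ln(116.277778) = 4.755982
ln(alpha) = ln(4.5) = 1.504077
N_min = 4.755982 / 1.504077 = 3.16


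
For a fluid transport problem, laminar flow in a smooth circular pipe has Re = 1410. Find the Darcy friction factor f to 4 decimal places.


f = 64 / Re
f = 64 / 1410
f = 0.0454


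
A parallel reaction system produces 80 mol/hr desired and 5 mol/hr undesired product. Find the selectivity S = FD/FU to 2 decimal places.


S = desired product rate / undesired product rate
S = 80 / 5
S = 16.00


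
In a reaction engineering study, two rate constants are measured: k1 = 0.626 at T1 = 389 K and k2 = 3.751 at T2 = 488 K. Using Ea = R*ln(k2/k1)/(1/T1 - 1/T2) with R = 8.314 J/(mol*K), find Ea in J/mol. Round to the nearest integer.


Ea = R * ln(k2/k1) / (1/T1 - 1/T2)
ln(k2/k1) = ln(3.751/0.626) = 1.7904274
1/T1 - 1/T2 = 1/389 - 1/488 = 0.00052151376
Ea = 8.314 * 1.7904274 / 0.00052151376
Ea = 28543 J/mol


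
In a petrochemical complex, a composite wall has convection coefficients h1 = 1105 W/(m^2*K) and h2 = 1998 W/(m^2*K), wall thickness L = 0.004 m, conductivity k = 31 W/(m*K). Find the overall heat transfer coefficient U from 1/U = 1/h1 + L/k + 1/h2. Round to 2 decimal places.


1/U = 1/h1 + L/k + 1/h2
1/U = 1/1105 + 0.004/31 + 1/1998
1/U = 0.0009049774 + 0.0001290323 + 0.0005005005
1/U = 0.0015345102
U = 651.67 W/(m^2*K)


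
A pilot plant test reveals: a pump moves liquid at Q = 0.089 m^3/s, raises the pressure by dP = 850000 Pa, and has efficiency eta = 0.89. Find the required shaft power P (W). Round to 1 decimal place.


P = Q * dP / eta
P = 0.089 * 850000 / 0.89
P = 75650.0 / 0.89
P = 85000.0 W


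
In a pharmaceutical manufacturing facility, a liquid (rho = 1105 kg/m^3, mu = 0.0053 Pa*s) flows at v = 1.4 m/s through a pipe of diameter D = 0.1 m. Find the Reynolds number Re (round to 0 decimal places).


Re = rho * v * D / mu
Re = 1105 * 1.4 * 0.1 / 0.0053
Re = 154.7 / 0.0053
Re = 29189


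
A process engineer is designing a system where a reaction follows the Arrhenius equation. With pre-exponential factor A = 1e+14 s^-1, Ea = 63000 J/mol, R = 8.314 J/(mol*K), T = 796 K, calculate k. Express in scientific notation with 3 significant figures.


k = A * exp(-Ea/(R*T))
k = 1e+14 * exp(-63000 / (8.314 * 796))
k = 1e+14 * exp(-9.519573)
k = 7.34e+09


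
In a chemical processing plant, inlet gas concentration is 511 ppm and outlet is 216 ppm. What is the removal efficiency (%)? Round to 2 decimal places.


Efficiency = (G_in - G_out) / G_in * 100%
Efficiency = (511 - 216) / 511 * 100
Efficiency = 295 / 511 * 100
Efficiency = 57.73%


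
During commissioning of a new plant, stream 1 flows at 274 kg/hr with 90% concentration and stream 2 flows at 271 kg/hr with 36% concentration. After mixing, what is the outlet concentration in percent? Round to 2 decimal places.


Mass balance on solute: F1*x1 + F2*x2 = F3*x3
F3 = F1 + F2 = 274 + 271 = 545 kg/hr
x3 = (F1*x1 + F2*x2)/F3
x3 = (274*0.9 + 271*0.36) / 545
x3 = 63.15%


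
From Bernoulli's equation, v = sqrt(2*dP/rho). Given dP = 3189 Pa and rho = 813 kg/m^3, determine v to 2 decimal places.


v = sqrt(2*dP/rho)
v = sqrt(2*3189/813)
v = sqrt(7.845018)
v = 2.80 m/s


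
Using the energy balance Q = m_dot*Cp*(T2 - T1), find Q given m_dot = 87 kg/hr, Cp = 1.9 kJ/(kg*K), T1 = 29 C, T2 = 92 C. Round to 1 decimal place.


Q = m_dot * Cp * (T2 - T1)
Q = 87 * 1.9 * (92 - 29)
Q = 87 * 1.9 * 63
Q = 10413.9 kJ/hr


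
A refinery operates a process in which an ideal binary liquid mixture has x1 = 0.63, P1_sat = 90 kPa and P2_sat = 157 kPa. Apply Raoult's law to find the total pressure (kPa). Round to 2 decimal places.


P = x1*P1_sat + x2*P2_sat
x2 = 1 - x1 = 1 - 0.63 = 0.37
P = 0.63*90 + 0.37*157
P = 56.7 + 58.09
P = 114.79 kPa


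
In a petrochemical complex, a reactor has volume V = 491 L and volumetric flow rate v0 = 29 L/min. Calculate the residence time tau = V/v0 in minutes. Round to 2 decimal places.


tau = V / v0
tau = 491 / 29
tau = 16.93 min


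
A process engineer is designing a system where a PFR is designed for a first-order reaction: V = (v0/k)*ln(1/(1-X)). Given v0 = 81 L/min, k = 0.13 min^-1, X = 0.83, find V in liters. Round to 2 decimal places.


V = (v0/k) * ln(1/(1-X))
V = (81/0.13) * ln(1/(1-0.83))
V = 623.076923 * ln(5.882353)
V = 623.076923 * 1.771957
V = 1104.07 L


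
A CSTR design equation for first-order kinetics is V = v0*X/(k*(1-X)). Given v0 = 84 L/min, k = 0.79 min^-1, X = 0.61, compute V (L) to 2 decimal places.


V = v0 * X / (k * (1 - X))
V = 84 * 0.61 / (0.79 * (1 - 0.61))
V = 51.24 / (0.79 * 0.39)
V = 51.24 / 0.3081
V = 166.31 L


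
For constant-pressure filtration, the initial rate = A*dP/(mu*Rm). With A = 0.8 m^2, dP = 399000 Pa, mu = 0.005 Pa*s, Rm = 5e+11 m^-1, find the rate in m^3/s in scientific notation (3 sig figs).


rate = A * dP / (mu * Rm)
rate = 0.8 * 399000 / (0.005 * 5e+11)
rate = 319200.0 / 2.500e+09
rate = 1.28e-04 m^3/s


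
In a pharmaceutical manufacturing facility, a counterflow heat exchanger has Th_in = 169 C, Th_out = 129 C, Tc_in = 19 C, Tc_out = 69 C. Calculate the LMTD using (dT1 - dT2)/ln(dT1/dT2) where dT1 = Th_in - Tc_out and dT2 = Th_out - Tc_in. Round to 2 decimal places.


dT1 = Th_in - Tc_out = 169 - 69 = 100
dT2 = Th_out - Tc_in = 129 - 19 = 110
LMTD = (dT1 - dT2) / ln(dT1/dT2)
LMTD = (100 - 110) / ln(100/110)
LMTD = 104.92 K


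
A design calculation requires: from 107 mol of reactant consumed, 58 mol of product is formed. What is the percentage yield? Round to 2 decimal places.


Yield = (moles product / moles consumed) * 100%
Yield = (58 / 107) * 100
Yield = 0.5421 * 100
Yield = 54.21%


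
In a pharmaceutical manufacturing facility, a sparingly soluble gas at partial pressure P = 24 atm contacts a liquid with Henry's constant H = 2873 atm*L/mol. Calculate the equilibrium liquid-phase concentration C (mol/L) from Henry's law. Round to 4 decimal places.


C = P / H
C = 24 / 2873
C = 0.0084 mol/L


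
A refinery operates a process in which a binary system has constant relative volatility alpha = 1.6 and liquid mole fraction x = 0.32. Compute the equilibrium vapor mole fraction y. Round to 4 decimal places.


y = alpha*x / (1 + (alpha-1)*x)
y = 1.6*0.32 / (1 + (1.6-1)*0.32)
y = 0.512 / (1 + 0.192)
y = 0.512 / 1.192
y = 0.4295


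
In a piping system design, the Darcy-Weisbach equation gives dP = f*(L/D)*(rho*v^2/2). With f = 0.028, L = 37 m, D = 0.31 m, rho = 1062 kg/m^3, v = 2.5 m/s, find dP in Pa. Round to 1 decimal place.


dP = f * (L/D) * (rho*v^2/2)
dP = 0.028 * (37/0.31) * (1062*2.5^2/2)
L/D = 119.35483871
rho*v^2/2 = 1062*6.25/2 = 3318.75
dP = 0.028 * 119.35483871 * 3318.75
dP = 11091.0 Pa


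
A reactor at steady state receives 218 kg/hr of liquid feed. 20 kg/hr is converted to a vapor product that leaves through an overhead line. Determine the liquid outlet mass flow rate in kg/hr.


Steady-state mass balance on the main outlet: F_out = F_in - F_removed
F_out = 218 - 20
F_out = 198 kg/hr


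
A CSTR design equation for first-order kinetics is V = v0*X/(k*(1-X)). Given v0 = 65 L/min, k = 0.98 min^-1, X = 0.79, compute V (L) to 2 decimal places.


V = v0 * X / (k * (1 - X))
V = 65 * 0.79 / (0.98 * (1 - 0.79))
V = 51.35 / (0.98 * 0.21)
V = 51.35 / 0.2058
V = 249.51 L


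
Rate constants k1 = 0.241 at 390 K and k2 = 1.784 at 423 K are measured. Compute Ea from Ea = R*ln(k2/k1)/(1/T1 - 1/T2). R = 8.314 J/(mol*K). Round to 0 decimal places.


Ea = R * ln(k2/k1) / (1/T1 - 1/T2)
ln(k2/k1) = ln(1.784/0.241) = 2.0018164
1/T1 - 1/T2 = 1/390 - 1/423 = 0.00020003637
Ea = 8.314 * 2.0018164 / 0.00020003637
Ea = 83200 J/mol


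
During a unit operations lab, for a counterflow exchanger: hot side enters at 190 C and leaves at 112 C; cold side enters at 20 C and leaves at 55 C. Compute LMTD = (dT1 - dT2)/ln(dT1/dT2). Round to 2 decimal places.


dT1 = Th_in - Tc_out = 190 - 55 = 135
dT2 = Th_out - Tc_in = 112 - 20 = 92
LMTD = (dT1 - dT2) / ln(dT1/dT2)
LMTD = (135 - 92) / ln(135/92)
LMTD = 112.13 K


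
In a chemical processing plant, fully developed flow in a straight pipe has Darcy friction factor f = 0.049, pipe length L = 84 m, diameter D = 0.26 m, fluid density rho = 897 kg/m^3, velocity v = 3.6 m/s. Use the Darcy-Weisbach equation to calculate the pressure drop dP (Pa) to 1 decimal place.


dP = f * (L/D) * (rho*v^2/2)
dP = 0.049 * (84/0.26) * (897*3.6^2/2)
L/D = 323.07692308
rho*v^2/2 = 897*12.96/2 = 5812.56
dP = 0.049 * 323.07692308 * 5812.56
dP = 92017.3 Pa


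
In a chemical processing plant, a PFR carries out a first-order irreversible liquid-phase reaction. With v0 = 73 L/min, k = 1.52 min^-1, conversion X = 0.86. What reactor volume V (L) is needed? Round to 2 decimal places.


V = (v0/k) * ln(1/(1-X))
V = (73/1.52) * ln(1/(1-0.86))
V = 48.026316 * ln(7.142857)
V = 48.026316 * 1.966113
V = 94.43 L


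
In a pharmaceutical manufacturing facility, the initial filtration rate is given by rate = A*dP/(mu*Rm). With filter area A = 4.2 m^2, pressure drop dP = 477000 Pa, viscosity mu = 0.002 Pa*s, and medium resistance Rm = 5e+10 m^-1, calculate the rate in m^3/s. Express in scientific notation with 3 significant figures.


rate = A * dP / (mu * Rm)
rate = 4.2 * 477000 / (0.002 * 5e+10)
rate = 2003400.0 / 1.000e+08
rate = 2.00e-02 m^3/s


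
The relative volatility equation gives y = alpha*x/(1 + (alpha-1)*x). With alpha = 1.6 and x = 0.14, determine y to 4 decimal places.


y = alpha*x / (1 + (alpha-1)*x)
y = 1.6*0.14 / (1 + (1.6-1)*0.14)
y = 0.224 / (1 + 0.084)
y = 0.224 / 1.084
y = 0.2066


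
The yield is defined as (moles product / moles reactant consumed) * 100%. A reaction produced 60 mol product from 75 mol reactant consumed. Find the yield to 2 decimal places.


Yield = (moles product / moles consumed) * 100%
Yield = (60 / 75) * 100
Yield = 0.8 * 100
Yield = 80.00%


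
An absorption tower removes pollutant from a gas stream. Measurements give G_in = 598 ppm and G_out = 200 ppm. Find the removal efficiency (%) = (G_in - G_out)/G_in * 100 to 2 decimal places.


Efficiency = (G_in - G_out) / G_in * 100%
Efficiency = (598 - 200) / 598 * 100
Efficiency = 398 / 598 * 100
Efficiency = 66.56%


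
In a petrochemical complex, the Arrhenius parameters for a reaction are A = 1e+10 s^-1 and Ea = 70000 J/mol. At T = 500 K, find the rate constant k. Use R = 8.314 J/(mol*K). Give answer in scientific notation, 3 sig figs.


k = A * exp(-Ea/(R*T))
k = 1e+10 * exp(-70000 / (8.314 * 500))
k = 1e+10 * exp(-16.839067)
k = 4.86e+02


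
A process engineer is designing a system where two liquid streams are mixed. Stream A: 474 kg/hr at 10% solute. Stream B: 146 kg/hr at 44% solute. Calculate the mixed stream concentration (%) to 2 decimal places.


Mass balance on solute: F1*x1 + F2*x2 = F3*x3
F3 = F1 + F2 = 474 + 146 = 620 kg/hr
x3 = (F1*x1 + F2*x2)/F3
x3 = (474*0.1 + 146*0.44) / 620
x3 = 18.01%


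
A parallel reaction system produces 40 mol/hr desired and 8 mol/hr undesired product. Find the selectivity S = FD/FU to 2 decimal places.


S = desired product rate / undesired product rate
S = 40 / 8
S = 5.00


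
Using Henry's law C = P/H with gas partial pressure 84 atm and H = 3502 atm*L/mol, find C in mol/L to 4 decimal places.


C = P / H
C = 84 / 3502
C = 0.0240 mol/L


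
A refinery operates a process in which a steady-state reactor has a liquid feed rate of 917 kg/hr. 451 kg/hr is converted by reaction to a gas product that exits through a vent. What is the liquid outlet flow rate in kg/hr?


Steady-state mass balance on the main outlet: F_out = F_in - F_removed
F_out = 917 - 451
F_out = 466 kg/hr


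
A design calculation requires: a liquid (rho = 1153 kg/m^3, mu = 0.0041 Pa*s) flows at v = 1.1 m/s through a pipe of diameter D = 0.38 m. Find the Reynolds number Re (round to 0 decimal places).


Re = rho * v * D / mu
Re = 1153 * 1.1 * 0.38 / 0.0041
Re = 481.954 / 0.0041
Re = 117550


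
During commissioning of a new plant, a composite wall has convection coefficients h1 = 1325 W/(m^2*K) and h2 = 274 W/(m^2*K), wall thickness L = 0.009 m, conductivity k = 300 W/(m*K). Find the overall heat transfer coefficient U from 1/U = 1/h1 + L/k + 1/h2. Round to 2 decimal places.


1/U = 1/h1 + L/k + 1/h2
1/U = 1/1325 + 0.009/300 + 1/274
1/U = 0.000754717 + 3e-05 + 0.003649635
1/U = 0.004434352
U = 225.51 W/(m^2*K)


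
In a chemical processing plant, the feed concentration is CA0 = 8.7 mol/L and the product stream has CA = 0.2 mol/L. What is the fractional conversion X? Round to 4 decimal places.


X = (CA0 - CA) / CA0
X = (8.7 - 0.2) / 8.7
X = 8.5 / 8.7
X = 0.9770


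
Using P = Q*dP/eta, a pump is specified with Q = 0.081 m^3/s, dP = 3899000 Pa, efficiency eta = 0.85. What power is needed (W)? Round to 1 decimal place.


P = Q * dP / eta
P = 0.081 * 3899000 / 0.85
P = 315819.0 / 0.85
P = 371551.8 W


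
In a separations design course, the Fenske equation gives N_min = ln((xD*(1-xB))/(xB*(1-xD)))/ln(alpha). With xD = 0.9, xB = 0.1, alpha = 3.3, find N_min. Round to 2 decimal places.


N_min = ln((xD*(1-xB))/(xB*(1-xD))) / ln(alpha)
Numerator inside ln: 0.81 / 0.01 = 81.0
ln(81.0) = 4.394449
ln(alpha) = ln(3.3) = 1.193922
N_min = 4.394449 / 1.193922 = 3.68


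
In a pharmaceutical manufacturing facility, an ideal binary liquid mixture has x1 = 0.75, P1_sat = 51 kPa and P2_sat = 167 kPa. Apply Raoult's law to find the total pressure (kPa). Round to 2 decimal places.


P = x1*P1_sat + x2*P2_sat
x2 = 1 - x1 = 1 - 0.75 = 0.25
P = 0.75*51 + 0.25*167
P = 38.25 + 41.75
P = 80.00 kPa


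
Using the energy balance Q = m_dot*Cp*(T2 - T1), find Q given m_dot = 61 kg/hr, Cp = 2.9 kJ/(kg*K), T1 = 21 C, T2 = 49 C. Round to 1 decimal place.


Q = m_dot * Cp * (T2 - T1)
Q = 61 * 2.9 * (49 - 21)
Q = 61 * 2.9 * 28
Q = 4953.2 kJ/hr


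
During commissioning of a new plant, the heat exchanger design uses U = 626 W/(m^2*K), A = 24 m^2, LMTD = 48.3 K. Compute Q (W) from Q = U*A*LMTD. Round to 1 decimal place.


Q = U * A * LMTD
Q = 626 * 24 * 48.3
Q = 725659.2 W


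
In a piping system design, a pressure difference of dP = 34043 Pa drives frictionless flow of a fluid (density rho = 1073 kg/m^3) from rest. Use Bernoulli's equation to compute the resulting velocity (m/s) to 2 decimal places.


v = sqrt(2*dP/rho)
v = sqrt(2*34043/1073)
v = sqrt(63.453868)
v = 7.97 m/s


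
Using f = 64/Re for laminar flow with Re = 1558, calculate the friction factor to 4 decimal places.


f = 64 / Re
f = 64 / 1558
f = 0.0411


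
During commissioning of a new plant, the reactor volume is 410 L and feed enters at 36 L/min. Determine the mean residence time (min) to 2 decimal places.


tau = V / v0
tau = 410 / 36
tau = 11.39 min


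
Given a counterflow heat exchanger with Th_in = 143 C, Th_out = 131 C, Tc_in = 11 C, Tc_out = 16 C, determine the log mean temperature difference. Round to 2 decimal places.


dT1 = Th_in - Tc_out = 143 - 16 = 127
dT2 = Th_out - Tc_in = 131 - 11 = 120
LMTD = (dT1 - dT2) / ln(dT1/dT2)
LMTD = (127 - 120) / ln(127/120)
LMTD = 123.47 K


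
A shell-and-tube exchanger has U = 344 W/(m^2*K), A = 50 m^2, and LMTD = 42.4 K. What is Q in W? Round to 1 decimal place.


Q = U * A * LMTD
Q = 344 * 50 * 42.4
Q = 729280.0 W


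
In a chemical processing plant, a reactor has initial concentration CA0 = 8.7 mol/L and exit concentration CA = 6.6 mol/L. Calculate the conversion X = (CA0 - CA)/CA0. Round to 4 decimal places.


X = (CA0 - CA) / CA0
X = (8.7 - 6.6) / 8.7
X = 2.1 / 8.7
X = 0.2414


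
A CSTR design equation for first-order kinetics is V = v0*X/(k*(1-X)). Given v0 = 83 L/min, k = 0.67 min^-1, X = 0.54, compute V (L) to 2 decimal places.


V = v0 * X / (k * (1 - X))
V = 83 * 0.54 / (0.67 * (1 - 0.54))
V = 44.82 / (0.67 * 0.46)
V = 44.82 / 0.3082
V = 145.43 L


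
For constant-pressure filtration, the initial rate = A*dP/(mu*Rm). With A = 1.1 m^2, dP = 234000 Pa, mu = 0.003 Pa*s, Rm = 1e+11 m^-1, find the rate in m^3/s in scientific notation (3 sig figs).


rate = A * dP / (mu * Rm)
rate = 1.1 * 234000 / (0.003 * 1e+11)
rate = 257400.0 / 3.000e+08
rate = 8.58e-04 m^3/s


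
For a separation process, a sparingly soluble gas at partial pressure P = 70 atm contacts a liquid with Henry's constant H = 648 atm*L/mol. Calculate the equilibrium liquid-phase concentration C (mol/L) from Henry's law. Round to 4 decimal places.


C = P / H
C = 70 / 648
C = 0.1080 mol/L


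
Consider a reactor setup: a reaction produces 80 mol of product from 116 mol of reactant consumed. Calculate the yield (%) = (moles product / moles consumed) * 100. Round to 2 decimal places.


Yield = (moles product / moles consumed) * 100%
Yield = (80 / 116) * 100
Yield = 0.6897 * 100
Yield = 68.97%


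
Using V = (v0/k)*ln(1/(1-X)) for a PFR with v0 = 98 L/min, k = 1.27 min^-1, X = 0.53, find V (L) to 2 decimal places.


V = (v0/k) * ln(1/(1-X))
V = (98/1.27) * ln(1/(1-0.53))
V = 77.165354 * ln(2.12766)
V = 77.165354 * 0.755023
V = 58.26 L


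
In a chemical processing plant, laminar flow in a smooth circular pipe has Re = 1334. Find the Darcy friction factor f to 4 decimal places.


f = 64 / Re
f = 64 / 1334
f = 0.0480


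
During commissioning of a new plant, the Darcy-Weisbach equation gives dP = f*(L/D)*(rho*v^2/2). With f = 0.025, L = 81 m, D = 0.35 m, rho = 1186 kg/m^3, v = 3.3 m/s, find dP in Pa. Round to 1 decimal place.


dP = f * (L/D) * (rho*v^2/2)
dP = 0.025 * (81/0.35) * (1186*3.3^2/2)
L/D = 231.42857143
rho*v^2/2 = 1186*10.89/2 = 6457.77
dP = 0.025 * 231.42857143 * 6457.77
dP = 37362.8 Pa


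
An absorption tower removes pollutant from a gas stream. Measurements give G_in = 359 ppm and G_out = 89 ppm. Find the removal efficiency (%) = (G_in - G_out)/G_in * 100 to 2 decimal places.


Efficiency = (G_in - G_out) / G_in * 100%
Efficiency = (359 - 89) / 359 * 100
Efficiency = 270 / 359 * 100
Efficiency = 75.21%


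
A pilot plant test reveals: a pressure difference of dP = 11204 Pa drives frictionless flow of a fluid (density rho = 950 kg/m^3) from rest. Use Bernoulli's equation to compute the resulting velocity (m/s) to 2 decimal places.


v = sqrt(2*dP/rho)
v = sqrt(2*11204/950)
v = sqrt(23.587368)
v = 4.86 m/s


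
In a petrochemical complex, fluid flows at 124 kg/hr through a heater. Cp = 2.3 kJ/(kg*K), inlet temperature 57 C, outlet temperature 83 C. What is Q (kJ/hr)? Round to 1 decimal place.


Q = m_dot * Cp * (T2 - T1)
Q = 124 * 2.3 * (83 - 57)
Q = 124 * 2.3 * 26
Q = 7415.2 kJ/hr


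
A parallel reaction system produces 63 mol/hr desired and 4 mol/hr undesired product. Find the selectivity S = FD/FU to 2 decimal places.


S = desired product rate / undesired product rate
S = 63 / 4
S = 15.75


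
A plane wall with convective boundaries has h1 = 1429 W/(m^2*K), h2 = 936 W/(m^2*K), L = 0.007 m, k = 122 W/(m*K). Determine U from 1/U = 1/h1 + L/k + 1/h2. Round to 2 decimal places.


1/U = 1/h1 + L/k + 1/h2
1/U = 1/1429 + 0.007/122 + 1/936
1/U = 0.0006997901 + 5.7377e-05 + 0.0010683761
1/U = 0.0018255432
U = 547.78 W/(m^2*K)


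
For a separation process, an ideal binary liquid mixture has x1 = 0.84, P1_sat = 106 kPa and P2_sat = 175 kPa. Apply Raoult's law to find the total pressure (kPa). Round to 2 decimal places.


P = x1*P1_sat + x2*P2_sat
x2 = 1 - x1 = 1 - 0.84 = 0.16
P = 0.84*106 + 0.16*175
P = 89.04 + 28.0
P = 117.04 kPa


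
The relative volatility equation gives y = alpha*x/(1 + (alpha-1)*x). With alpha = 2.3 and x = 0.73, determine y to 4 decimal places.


y = alpha*x / (1 + (alpha-1)*x)
y = 2.3*0.73 / (1 + (2.3-1)*0.73)
y = 1.679 / (1 + 0.949)
y = 1.679 / 1.949
y = 0.8615


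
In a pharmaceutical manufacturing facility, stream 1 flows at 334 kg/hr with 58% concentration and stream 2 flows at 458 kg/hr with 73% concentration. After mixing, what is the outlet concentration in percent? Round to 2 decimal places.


Mass balance on solute: F1*x1 + F2*x2 = F3*x3
F3 = F1 + F2 = 334 + 458 = 792 kg/hr
x3 = (F1*x1 + F2*x2)/F3
x3 = (334*0.58 + 458*0.73) / 792
x3 = 66.67%


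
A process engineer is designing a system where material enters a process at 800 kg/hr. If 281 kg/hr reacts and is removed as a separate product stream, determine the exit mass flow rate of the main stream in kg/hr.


Steady-state mass balance on the main outlet: F_out = F_in - F_removed
F_out = 800 - 281
F_out = 519 kg/hr


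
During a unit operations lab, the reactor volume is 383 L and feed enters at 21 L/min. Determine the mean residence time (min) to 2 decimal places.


tau = V / v0
tau = 383 / 21
tau = 18.24 min


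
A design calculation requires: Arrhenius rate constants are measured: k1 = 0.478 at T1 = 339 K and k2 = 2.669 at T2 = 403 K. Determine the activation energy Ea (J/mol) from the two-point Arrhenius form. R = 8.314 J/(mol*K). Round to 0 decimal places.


Ea = R * ln(k2/k1) / (1/T1 - 1/T2)
ln(k2/k1) = ln(2.669/0.478) = 1.7198484
1/T1 - 1/T2 = 1/339 - 1/403 = 0.000468462929
Ea = 8.314 * 1.7198484 / 0.000468462929
Ea = 30523 J/mol


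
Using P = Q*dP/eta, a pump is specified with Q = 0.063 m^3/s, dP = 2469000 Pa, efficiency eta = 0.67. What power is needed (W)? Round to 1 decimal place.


P = Q * dP / eta
P = 0.063 * 2469000 / 0.67
P = 155547.0 / 0.67
P = 232159.7 W


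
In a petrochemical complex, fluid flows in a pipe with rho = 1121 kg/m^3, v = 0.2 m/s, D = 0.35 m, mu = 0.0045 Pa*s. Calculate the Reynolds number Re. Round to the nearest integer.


Re = rho * v * D / mu
Re = 1121 * 0.2 * 0.35 / 0.0045
Re = 78.47 / 0.0045
Re = 17438


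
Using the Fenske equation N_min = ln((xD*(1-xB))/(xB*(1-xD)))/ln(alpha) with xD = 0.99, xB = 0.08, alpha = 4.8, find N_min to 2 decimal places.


N_min = ln((xD*(1-xB))/(xB*(1-xD))) / ln(alpha)
Numerator inside ln: 0.9108 / 0.0008 = 1138.5
ln(1138.5) = 7.037467
ln(alpha) = ln(4.8) = 1.568616
N_min = 7.037467 / 1.568616 = 4.49


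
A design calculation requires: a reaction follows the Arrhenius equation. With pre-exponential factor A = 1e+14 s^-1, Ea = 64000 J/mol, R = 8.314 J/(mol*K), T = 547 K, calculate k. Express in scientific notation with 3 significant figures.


k = A * exp(-Ea/(R*T))
k = 1e+14 * exp(-64000 / (8.314 * 547))
k = 1e+14 * exp(-14.072868)
k = 7.73e+07


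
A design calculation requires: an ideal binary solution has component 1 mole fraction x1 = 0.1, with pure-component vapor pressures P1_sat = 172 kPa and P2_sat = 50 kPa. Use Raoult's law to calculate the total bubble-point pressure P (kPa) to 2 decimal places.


P = x1*P1_sat + x2*P2_sat
x2 = 1 - x1 = 1 - 0.1 = 0.9
P = 0.1*172 + 0.9*50
P = 17.2 + 45.0
P = 62.20 kPa


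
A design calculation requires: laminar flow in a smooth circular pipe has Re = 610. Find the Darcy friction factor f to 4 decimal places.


f = 64 / Re
f = 64 / 610
f = 0.1049


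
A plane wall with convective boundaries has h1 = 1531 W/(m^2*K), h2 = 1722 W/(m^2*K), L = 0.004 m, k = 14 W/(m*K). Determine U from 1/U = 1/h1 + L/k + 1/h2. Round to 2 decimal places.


1/U = 1/h1 + L/k + 1/h2
1/U = 1/1531 + 0.004/14 + 1/1722
1/U = 0.0006531679 + 0.0002857143 + 0.0005807201
1/U = 0.0015196023
U = 658.07 W/(m^2*K)


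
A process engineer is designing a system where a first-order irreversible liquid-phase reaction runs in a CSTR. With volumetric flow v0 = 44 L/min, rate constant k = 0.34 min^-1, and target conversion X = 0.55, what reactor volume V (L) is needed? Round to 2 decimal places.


V = v0 * X / (k * (1 - X))
V = 44 * 0.55 / (0.34 * (1 - 0.55))
V = 24.2 / (0.34 * 0.45)
V = 24.2 / 0.153
V = 158.17 L


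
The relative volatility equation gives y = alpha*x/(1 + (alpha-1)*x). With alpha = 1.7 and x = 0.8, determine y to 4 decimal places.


y = alpha*x / (1 + (alpha-1)*x)
y = 1.7*0.8 / (1 + (1.7-1)*0.8)
y = 1.36 / (1 + 0.56)
y = 1.36 / 1.56
y = 0.8718


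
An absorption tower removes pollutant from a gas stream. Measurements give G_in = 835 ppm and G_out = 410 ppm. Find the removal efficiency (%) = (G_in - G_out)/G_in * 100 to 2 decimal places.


Efficiency = (G_in - G_out) / G_in * 100%
Efficiency = (835 - 410) / 835 * 100
Efficiency = 425 / 835 * 100
Efficiency = 50.90%


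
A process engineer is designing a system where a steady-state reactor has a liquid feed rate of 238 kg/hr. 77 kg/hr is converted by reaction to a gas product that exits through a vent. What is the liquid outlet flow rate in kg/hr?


Steady-state mass balance on the main outlet: F_out = F_in - F_removed
F_out = 238 - 77
F_out = 161 kg/hr


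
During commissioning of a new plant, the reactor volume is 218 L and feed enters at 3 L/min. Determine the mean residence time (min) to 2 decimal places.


tau = V / v0
tau = 218 / 3
tau = 72.67 min


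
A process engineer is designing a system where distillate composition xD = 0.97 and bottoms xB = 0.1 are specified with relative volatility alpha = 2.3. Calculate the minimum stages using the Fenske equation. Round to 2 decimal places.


N_min = ln((xD*(1-xB))/(xB*(1-xD))) / ln(alpha)
Numerator inside ln: 0.873 / 0.003 = 291.0
ln(291.0) = 5.673323
ln(alpha) = ln(2.3) = 0.832909
N_min = 5.673323 / 0.832909 = 6.81


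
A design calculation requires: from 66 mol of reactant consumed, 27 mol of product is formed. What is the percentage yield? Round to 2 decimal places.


Yield = (moles product / moles consumed) * 100%
Yield = (27 / 66) * 100
Yield = 0.4091 * 100
Yield = 40.91%


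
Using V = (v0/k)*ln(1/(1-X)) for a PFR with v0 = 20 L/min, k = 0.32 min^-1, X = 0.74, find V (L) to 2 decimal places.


V = (v0/k) * ln(1/(1-X))
V = (20/0.32) * ln(1/(1-0.74))
V = 62.5 * ln(3.846154)
V = 62.5 * 1.347074
V = 84.19 L


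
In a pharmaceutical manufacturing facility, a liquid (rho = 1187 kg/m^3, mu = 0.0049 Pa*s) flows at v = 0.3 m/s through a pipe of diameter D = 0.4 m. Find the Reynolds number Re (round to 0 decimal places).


Re = rho * v * D / mu
Re = 1187 * 0.3 * 0.4 / 0.0049
Re = 142.44 / 0.0049
Re = 29069


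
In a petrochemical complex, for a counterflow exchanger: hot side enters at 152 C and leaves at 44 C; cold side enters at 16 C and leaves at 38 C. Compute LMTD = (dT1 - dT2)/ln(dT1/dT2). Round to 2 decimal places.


dT1 = Th_in - Tc_out = 152 - 38 = 114
dT2 = Th_out - Tc_in = 44 - 16 = 28
LMTD = (dT1 - dT2) / ln(dT1/dT2)
LMTD = (114 - 28) / ln(114/28)
LMTD = 61.25 K


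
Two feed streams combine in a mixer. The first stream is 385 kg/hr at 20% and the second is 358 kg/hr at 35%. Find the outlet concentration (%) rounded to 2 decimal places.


Mass balance on solute: F1*x1 + F2*x2 = F3*x3
F3 = F1 + F2 = 385 + 358 = 743 kg/hr
x3 = (F1*x1 + F2*x2)/F3
x3 = (385*0.2 + 358*0.35) / 743
x3 = 27.23%


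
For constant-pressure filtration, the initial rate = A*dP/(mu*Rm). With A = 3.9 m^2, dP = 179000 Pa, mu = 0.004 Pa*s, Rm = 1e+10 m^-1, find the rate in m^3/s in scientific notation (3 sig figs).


rate = A * dP / (mu * Rm)
rate = 3.9 * 179000 / (0.004 * 1e+10)
rate = 698100.0 / 4.000e+07
rate = 1.75e-02 m^3/s


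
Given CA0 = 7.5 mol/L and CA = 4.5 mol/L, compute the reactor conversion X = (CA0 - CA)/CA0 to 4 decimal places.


X = (CA0 - CA) / CA0
X = (7.5 - 4.5) / 7.5
X = 3.0 / 7.5
X = 0.4000


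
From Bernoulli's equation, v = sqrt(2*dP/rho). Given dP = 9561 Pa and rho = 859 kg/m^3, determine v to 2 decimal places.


v = sqrt(2*dP/rho)
v = sqrt(2*9561/859)
v = sqrt(22.260768)
v = 4.72 m/s


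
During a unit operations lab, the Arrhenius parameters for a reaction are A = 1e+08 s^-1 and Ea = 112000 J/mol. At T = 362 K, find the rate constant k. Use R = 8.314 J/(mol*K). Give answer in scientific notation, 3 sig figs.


k = A * exp(-Ea/(R*T))
k = 1e+08 * exp(-112000 / (8.314 * 362))
k = 1e+08 * exp(-37.213407)
k = 6.89e-09


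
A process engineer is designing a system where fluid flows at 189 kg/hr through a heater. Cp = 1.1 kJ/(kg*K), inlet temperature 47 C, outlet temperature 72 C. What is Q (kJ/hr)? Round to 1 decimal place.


Q = m_dot * Cp * (T2 - T1)
Q = 189 * 1.1 * (72 - 47)
Q = 189 * 1.1 * 25
Q = 5197.5 kJ/hr


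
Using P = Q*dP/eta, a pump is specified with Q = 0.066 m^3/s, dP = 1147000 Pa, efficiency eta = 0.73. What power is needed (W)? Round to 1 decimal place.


P = Q * dP / eta
P = 0.066 * 1147000 / 0.73
P = 75702.0 / 0.73
P = 103701.4 W


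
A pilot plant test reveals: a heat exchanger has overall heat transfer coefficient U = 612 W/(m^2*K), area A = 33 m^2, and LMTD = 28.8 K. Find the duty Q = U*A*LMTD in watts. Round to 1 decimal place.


Q = U * A * LMTD
Q = 612 * 33 * 28.8
Q = 581644.8 W


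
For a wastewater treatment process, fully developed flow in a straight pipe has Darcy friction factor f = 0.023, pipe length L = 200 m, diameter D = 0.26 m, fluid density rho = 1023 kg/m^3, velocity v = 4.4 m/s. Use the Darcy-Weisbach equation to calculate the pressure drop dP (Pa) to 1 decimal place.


dP = f * (L/D) * (rho*v^2/2)
dP = 0.023 * (200/0.26) * (1023*4.4^2/2)
L/D = 769.23076923
rho*v^2/2 = 1023*19.36/2 = 9902.64
dP = 0.023 * 769.23076923 * 9902.64
dP = 175200.6 Pa


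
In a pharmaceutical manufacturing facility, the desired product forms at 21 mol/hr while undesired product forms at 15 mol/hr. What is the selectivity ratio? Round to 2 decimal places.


S = desired product rate / undesired product rate
S = 21 / 15
S = 1.40


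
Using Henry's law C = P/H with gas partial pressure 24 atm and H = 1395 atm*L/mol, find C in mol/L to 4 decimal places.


C = P / H
C = 24 / 1395
C = 0.0172 mol/L


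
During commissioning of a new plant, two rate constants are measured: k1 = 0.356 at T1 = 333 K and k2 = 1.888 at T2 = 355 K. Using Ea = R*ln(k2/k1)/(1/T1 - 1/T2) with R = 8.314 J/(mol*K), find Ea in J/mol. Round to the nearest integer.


Ea = R * ln(k2/k1) / (1/T1 - 1/T2)
ln(k2/k1) = ln(1.888/0.356) = 1.6683426
1/T1 - 1/T2 = 1/333 - 1/355 = 0.000186101595
Ea = 8.314 * 1.6683426 / 0.000186101595
Ea = 74532 J/mol


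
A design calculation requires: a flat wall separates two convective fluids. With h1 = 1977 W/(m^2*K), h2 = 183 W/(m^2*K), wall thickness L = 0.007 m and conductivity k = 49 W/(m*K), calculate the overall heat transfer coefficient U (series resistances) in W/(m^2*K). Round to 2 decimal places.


1/U = 1/h1 + L/k + 1/h2
1/U = 1/1977 + 0.007/49 + 1/183
1/U = 0.0005058169 + 0.0001428571 + 0.0054644809
1/U = 0.0061131549
U = 163.58 W/(m^2*K)


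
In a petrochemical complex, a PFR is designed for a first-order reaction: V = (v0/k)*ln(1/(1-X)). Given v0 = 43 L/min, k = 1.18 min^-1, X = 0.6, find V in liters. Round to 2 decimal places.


V = (v0/k) * ln(1/(1-X))
V = (43/1.18) * ln(1/(1-0.6))
V = 36.440678 * ln(2.5)
V = 36.440678 * 0.916291
V = 33.39 L


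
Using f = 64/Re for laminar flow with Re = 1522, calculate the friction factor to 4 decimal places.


f = 64 / Re
f = 64 / 1522
f = 0.0420


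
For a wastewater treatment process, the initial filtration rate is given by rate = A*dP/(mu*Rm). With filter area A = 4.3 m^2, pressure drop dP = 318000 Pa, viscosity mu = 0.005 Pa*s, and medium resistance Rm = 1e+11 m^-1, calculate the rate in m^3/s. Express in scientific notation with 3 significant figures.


rate = A * dP / (mu * Rm)
rate = 4.3 * 318000 / (0.005 * 1e+11)
rate = 1367400.0 / 5.000e+08
rate = 2.73e-03 m^3/s


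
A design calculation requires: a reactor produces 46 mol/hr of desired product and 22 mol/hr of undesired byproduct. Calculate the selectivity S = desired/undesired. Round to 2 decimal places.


S = desired product rate / undesired product rate
S = 46 / 22
S = 2.09


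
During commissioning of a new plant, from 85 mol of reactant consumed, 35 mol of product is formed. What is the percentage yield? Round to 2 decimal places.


Yield = (moles product / moles consumed) * 100%
Yield = (35 / 85) * 100
Yield = 0.4118 * 100
Yield = 41.18%


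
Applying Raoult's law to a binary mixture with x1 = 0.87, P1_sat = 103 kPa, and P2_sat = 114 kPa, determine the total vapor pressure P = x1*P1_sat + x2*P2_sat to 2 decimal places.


P = x1*P1_sat + x2*P2_sat
x2 = 1 - x1 = 1 - 0.87 = 0.13
P = 0.87*103 + 0.13*114
P = 89.61 + 14.82
P = 104.43 kPa


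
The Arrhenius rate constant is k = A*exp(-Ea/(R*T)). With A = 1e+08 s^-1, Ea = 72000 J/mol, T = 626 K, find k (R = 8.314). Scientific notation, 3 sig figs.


k = A * exp(-Ea/(R*T))
k = 1e+08 * exp(-72000 / (8.314 * 626))
k = 1e+08 * exp(-13.834012)
k = 9.82e+01


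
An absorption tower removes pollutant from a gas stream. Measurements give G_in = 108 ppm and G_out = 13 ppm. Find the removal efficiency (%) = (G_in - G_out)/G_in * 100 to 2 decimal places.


Efficiency = (G_in - G_out) / G_in * 100%
Efficiency = (108 - 13) / 108 * 100
Efficiency = 95 / 108 * 100
Efficiency = 87.96%


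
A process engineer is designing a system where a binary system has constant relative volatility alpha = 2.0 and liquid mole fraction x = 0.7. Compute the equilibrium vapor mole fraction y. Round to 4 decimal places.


y = alpha*x / (1 + (alpha-1)*x)
y = 2.0*0.7 / (1 + (2.0-1)*0.7)
y = 1.4 / (1 + 0.7)
y = 1.4 / 1.7
y = 0.8235


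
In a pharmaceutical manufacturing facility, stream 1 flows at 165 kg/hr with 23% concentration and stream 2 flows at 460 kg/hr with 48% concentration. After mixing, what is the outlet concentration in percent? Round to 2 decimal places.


Mass balance on solute: F1*x1 + F2*x2 = F3*x3
F3 = F1 + F2 = 165 + 460 = 625 kg/hr
x3 = (F1*x1 + F2*x2)/F3
x3 = (165*0.23 + 460*0.48) / 625
x3 = 41.40%


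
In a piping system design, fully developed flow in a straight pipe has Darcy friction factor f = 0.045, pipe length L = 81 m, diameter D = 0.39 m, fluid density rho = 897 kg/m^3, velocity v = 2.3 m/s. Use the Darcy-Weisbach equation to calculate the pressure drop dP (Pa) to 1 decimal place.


dP = f * (L/D) * (rho*v^2/2)
dP = 0.045 * (81/0.39) * (897*2.3^2/2)
L/D = 207.69230769
rho*v^2/2 = 897*5.29/2 = 2372.565
dP = 0.045 * 207.69230769 * 2372.565
dP = 22174.4 Pa


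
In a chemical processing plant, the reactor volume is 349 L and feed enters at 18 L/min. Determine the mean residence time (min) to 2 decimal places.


tau = V / v0
tau = 349 / 18
tau = 19.39 min


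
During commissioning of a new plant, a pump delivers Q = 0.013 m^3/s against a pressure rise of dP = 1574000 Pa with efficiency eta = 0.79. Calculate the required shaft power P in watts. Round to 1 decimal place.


P = Q * dP / eta
P = 0.013 * 1574000 / 0.79
P = 20462.0 / 0.79
P = 25901.3 W


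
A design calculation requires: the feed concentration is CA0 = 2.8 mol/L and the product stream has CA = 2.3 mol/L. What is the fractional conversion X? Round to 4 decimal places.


X = (CA0 - CA) / CA0
X = (2.8 - 2.3) / 2.8
X = 0.5 / 2.8
X = 0.1786


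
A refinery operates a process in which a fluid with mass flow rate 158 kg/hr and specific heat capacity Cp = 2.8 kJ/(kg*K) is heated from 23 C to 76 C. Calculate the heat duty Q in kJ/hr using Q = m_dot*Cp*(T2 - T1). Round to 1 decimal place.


Q = m_dot * Cp * (T2 - T1)
Q = 158 * 2.8 * (76 - 23)
Q = 158 * 2.8 * 53
Q = 23447.2 kJ/hr


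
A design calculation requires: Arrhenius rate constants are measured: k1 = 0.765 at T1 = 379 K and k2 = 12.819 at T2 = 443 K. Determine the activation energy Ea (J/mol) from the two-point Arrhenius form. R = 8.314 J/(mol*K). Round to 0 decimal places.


Ea = R * ln(k2/k1) / (1/T1 - 1/T2)
ln(k2/k1) = ln(12.819/0.765) = 2.8188079
1/T1 - 1/T2 = 1/379 - 1/443 = 0.000381186084
Ea = 8.314 * 2.8188079 / 0.000381186084
Ea = 61481 J/mol


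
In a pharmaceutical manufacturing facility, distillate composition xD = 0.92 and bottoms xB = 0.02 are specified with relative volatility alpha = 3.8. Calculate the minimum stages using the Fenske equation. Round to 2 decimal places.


N_min = ln((xD*(1-xB))/(xB*(1-xD))) / ln(alpha)
Numerator inside ln: 0.9016 / 0.0016 = 563.5
ln(563.5) = 6.334167
ln(alpha) = ln(3.8) = 1.335001
N_min = 6.334167 / 1.335001 = 4.74


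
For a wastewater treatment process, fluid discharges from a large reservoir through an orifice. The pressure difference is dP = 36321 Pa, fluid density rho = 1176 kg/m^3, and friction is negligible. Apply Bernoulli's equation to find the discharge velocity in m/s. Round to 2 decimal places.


v = sqrt(2*dP/rho)
v = sqrt(2*36321/1176)
v = sqrt(61.770408)
v = 7.86 m/s


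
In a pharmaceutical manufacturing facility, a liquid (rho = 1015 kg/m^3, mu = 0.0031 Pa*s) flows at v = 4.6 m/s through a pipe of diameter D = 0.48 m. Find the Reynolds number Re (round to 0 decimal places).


Re = rho * v * D / mu
Re = 1015 * 4.6 * 0.48 / 0.0031
Re = 2241.12 / 0.0031
Re = 722942


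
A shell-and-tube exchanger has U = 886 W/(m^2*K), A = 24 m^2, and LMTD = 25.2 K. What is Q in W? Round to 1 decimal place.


Q = U * A * LMTD
Q = 886 * 24 * 25.2
Q = 535852.8 W


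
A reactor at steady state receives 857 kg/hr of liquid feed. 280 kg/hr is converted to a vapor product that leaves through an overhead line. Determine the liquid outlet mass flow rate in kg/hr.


Steady-state mass balance on the main outlet: F_out = F_in - F_removed
F_out = 857 - 280
F_out = 577 kg/hr


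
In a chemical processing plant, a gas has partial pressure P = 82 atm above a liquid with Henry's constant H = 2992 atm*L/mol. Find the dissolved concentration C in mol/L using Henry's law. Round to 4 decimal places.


C = P / H
C = 82 / 2992
C = 0.0274 mol/L


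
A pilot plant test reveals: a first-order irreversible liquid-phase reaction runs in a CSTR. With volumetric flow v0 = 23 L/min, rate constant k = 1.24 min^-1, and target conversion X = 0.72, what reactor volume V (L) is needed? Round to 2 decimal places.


V = v0 * X / (k * (1 - X))
V = 23 * 0.72 / (1.24 * (1 - 0.72))
V = 16.56 / (1.24 * 0.28)
V = 16.56 / 0.3472
V = 47.70 L
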